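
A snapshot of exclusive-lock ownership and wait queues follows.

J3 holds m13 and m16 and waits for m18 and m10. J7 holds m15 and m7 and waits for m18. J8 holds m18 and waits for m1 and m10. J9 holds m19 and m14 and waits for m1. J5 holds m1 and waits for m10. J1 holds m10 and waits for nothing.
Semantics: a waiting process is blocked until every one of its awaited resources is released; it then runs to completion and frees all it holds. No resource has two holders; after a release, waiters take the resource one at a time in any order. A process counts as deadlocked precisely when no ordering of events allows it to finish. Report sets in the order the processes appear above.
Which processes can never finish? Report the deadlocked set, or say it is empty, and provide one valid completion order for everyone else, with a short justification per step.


The deadlocked set is empty.
Key observation: although several processes wait, no cycle exists — each chain bottoms out at a free runner.
One completion order for the rest: J1, J5, J9, J8, J3, J7.
Check, step by step:
  run J1 (it waits on nothing); releases m10
  J5: everything it awaited (m10) is free; runs, freeing m1
  J9: everything it awaited (m1) is free; runs, freeing m19 and m14
  J8: everything it awaited (m1 and m10) is free; runs, freeing m18
  J3: everything it awaited (m18 and m10) is free; runs, freeing m13 and m16
  J7: everything it awaited (m18) is free; runs, freeing m15 and m7


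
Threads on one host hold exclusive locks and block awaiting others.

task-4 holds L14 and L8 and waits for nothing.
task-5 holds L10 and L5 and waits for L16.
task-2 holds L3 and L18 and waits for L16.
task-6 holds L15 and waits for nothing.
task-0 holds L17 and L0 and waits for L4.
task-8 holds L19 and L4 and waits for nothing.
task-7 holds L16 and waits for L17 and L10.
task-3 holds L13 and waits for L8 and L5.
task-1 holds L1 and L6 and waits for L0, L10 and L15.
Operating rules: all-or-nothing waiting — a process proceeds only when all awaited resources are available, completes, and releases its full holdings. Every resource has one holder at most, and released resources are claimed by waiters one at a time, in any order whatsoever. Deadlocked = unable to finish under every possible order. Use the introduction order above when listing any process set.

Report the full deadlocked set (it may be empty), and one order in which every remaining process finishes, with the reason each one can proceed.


Deadlocked: task-5, task-2, task-7, task-3 and task-1.
Key observation: task-5 -> task-7 -> task-5 is a circular wait — nothing in it can go first; task-2, task-3 and task-1 wait into the deadlock from upstream.
One completion order for the rest: task-8, task-6, task-0, task-4.
Verifying each step:
  run task-8 (it waits on nothing); releases L19 and L4
  run task-6 (it waits on nothing); releases L15
  task-0 waits on L4 — all released -> runs and releases L17 and L0
  run task-4 (it waits on nothing); releases L14 and L8


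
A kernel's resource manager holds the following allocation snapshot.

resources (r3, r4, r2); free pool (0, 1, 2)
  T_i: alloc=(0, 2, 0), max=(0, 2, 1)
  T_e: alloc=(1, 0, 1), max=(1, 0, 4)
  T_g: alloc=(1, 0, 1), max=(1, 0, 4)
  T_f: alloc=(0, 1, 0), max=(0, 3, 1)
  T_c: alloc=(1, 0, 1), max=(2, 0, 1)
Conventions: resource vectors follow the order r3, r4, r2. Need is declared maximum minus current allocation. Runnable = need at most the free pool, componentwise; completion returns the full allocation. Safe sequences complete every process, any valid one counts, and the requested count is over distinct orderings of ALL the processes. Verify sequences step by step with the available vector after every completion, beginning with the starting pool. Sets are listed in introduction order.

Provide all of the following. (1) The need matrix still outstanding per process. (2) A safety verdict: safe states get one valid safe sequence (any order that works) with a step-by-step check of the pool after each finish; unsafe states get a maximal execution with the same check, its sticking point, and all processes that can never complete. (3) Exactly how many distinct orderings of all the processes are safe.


(1) Outstanding need per process (order r3, r4, r2):
  T_i: (0, 0, 1)
  T_e: (0, 0, 3)
  T_g: (0, 0, 3)
  T_f: (0, 2, 1)
  T_c: (1, 0, 0)
(2) UNSAFE.
Key observation: after T_i, T_f the pool peaks at (0, 4, 2), and each blocked process is short somewhere: T_e on r2; T_g on r2; T_c on r3.
The run T_i, T_f cannot be extended any further. Step-by-step check:
  pool = (0, 1, 2)
  run T_i (needs (0, 0, 1), free (0, 1, 2)); after release of (0, 2, 0) the pool is (0, 3, 2)
  run T_f (needs (0, 2, 1), free (0, 3, 2)); after release of (0, 1, 0) the pool is (0, 4, 2)
  blocked: T_e wants (0, 0, 3), pool (0, 4, 2) — not enough r2
  blocked: T_g wants (0, 0, 3), pool (0, 4, 2) — not enough r2
  blocked: T_c wants (1, 0, 0), pool (0, 4, 2) — not enough r3
Never able to finish: T_e, T_g and T_c.
(3) Precisely 0 of the possible complete orderings are safe sequences.


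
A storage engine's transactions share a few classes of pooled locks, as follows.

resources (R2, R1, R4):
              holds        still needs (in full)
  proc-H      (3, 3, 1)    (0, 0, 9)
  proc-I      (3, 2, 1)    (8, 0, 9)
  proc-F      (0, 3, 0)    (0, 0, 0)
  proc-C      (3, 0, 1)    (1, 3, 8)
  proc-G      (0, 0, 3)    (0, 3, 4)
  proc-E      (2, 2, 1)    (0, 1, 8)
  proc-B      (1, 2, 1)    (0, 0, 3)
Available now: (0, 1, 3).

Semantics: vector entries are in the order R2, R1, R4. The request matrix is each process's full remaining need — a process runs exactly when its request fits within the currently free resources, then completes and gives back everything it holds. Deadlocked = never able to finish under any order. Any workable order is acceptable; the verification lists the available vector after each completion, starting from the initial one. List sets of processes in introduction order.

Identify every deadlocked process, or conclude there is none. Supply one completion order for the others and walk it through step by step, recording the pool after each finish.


Deadlocked set: proc-H, proc-I, proc-C and proc-E.
Key observation: R4 is the bottleneck — with proc-B, proc-F, proc-G done the pool holds (1, 6, 7), short of every remaining need.
A valid finishing order for the others: proc-B, proc-F, proc-G. Walking it through:
  pool = (0, 1, 3)
  proc-B: need (0, 0, 3) fits (0, 1, 3); releases (1, 2, 1), pool now (1, 3, 4)
  proc-F: need (0, 0, 0) fits (1, 3, 4); releases (0, 3, 0), pool now (1, 6, 4)
  proc-G: need (0, 3, 4) fits (1, 6, 4); releases (0, 0, 3), pool now (1, 6, 7)
The blocked processes can never fit:
  proc-H still needs (0, 0, 9) but only (1, 6, 7) is free — short on R4
  proc-I still needs (8, 0, 9) but only (1, 6, 7) is free — short on R2 and R4
  proc-C still needs (1, 3, 8) but only (1, 6, 7) is free — short on R4
  proc-E still needs (0, 1, 8) but only (1, 6, 7) is free — short on R4


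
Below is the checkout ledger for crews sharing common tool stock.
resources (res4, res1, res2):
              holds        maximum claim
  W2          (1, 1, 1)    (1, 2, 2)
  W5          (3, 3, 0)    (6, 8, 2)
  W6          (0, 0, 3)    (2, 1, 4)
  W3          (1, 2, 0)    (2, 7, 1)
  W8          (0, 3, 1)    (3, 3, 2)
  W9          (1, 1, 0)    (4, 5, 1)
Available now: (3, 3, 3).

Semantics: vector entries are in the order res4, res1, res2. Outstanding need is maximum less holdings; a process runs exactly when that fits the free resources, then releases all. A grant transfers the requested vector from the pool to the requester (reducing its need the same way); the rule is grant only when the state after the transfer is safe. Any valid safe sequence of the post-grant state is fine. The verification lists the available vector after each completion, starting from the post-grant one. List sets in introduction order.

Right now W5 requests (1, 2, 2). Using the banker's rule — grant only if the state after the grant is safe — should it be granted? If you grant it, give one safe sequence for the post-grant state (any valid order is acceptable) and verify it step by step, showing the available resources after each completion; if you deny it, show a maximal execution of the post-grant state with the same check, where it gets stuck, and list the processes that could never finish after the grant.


GRANT: granting preserves safety; a valid post-grant sequence is W2, W6, W8, W9, W3, W5.
Key observation: (2, 1, 1) free after granting still covers W2 first, and each release covers the next.
Verifying the post-grant state step by step:
  pool = (2, 1, 1)
  W2: need (0, 1, 1) fits (2, 1, 1); releases (1, 1, 1), pool now (3, 2, 2)
  W6: need (2, 1, 1) fits (3, 2, 2); releases (0, 0, 3), pool now (3, 2, 5)
  W8: need (3, 0, 1) fits (3, 2, 5); releases (0, 3, 1), pool now (3, 5, 6)
  W9: need (3, 4, 1) fits (3, 5, 6); releases (1, 1, 0), pool now (4, 6, 6)
  W3: need (1, 5, 1) fits (4, 6, 6); releases (1, 2, 0), pool now (5, 8, 6)
  W5: need (2, 3, 0) fits (5, 8, 6); releases (4, 5, 2), pool now (9, 13, 8)


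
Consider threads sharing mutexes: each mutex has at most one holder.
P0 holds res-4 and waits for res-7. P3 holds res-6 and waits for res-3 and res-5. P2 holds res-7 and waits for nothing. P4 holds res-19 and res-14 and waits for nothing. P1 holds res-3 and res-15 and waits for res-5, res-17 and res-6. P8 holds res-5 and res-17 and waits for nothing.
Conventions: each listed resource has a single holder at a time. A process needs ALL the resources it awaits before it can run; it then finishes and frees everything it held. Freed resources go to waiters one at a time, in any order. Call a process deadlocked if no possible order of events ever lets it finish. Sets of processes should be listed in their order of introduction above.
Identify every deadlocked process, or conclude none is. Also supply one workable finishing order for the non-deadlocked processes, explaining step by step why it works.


Deadlocked: P3 and P1.
Key observation: nobody on the ring P3 -> P1 -> P3 can start until another member finishes, which never happens; no other process is dragged down with it.
A valid finishing order for the others: P2, P8, P4, P0.
Step-by-step check:
  run P2 (it waits on nothing); releases res-7
  run P8 (it waits on nothing); releases res-5 and res-17
  run P4 (it waits on nothing); releases res-19 and res-14
  P0: everything it awaited (res-7) is free; runs, freeing res-4


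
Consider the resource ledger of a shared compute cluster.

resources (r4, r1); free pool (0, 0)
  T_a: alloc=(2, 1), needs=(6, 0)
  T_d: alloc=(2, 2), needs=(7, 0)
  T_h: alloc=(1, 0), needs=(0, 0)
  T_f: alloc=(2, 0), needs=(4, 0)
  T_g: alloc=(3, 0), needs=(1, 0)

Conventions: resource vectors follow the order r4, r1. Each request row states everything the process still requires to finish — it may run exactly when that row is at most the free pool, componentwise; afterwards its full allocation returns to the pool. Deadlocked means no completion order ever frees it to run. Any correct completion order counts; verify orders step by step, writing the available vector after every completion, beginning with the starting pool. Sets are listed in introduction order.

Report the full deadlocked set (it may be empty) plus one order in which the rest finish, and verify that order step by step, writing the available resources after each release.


No process is deadlocked.
Key observation: there is always a runnable process — T_h first — so the state unwinds completely.
One completion order for the rest: T_h, T_g, T_f, T_a, T_d. Walking it through:
  pool = (0, 0)
  T_h: need (0, 0) fits (0, 0); releases (1, 0), pool now (1, 0)
  T_g: need (1, 0) fits (1, 0); releases (3, 0), pool now (4, 0)
  T_f: need (4, 0) fits (4, 0); releases (2, 0), pool now (6, 0)
  T_a: need (6, 0) fits (6, 0); releases (2, 1), pool now (8, 1)
  T_d: need (7, 0) fits (8, 1); releases (2, 2), pool now (10, 3)


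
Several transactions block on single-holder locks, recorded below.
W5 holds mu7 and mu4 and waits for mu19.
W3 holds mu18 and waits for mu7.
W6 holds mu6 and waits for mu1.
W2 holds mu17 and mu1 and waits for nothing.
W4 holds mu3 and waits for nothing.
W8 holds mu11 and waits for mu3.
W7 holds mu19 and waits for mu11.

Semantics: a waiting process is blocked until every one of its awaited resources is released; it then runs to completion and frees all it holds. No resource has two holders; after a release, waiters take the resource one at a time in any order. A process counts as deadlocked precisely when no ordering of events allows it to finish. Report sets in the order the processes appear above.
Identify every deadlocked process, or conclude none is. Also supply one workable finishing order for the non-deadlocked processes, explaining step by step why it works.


Nothing here is deadlocked.
Key observation: the wait relation is loop-free; peeling off processes with no waits unwinds the whole state.
One completion order for the rest: W2, W4, W8, W6, W7, W5, W3.
Step-by-step check:
  run W2 (it waits on nothing); releases mu17 and mu1
  run W4 (it waits on nothing); releases mu3
  run W8 (all its waits — mu3 — are resolved); releases mu11
  run W6 (all its waits — mu1 — are resolved); releases mu6
  run W7 (all its waits — mu11 — are resolved); releases mu19
  run W5 (all its waits — mu19 — are resolved); releases mu7 and mu4
  run W3 (all its waits — mu7 — are resolved); releases mu18


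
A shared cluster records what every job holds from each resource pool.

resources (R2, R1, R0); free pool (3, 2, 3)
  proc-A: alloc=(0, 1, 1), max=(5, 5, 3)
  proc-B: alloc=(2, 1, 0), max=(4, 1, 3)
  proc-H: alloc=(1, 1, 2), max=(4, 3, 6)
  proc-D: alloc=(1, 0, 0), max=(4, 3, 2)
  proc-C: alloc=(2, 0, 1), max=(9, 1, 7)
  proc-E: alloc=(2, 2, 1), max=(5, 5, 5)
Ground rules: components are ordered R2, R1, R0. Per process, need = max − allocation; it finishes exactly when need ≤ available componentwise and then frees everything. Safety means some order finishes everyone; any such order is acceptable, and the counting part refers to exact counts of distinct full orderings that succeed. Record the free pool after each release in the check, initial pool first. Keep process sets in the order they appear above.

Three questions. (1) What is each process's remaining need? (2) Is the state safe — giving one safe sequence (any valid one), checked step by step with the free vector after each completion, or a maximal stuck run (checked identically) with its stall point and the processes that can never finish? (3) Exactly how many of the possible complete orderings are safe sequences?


(1) Remaining need (order R2, R1, R0):
  proc-A: (5, 4, 2)
  proc-B: (2, 0, 3)
  proc-H: (3, 2, 4)
  proc-D: (3, 3, 2)
  proc-C: (7, 1, 6)
  proc-E: (3, 3, 4)
(2) UNSAFE.
Key observation: after proc-B, proc-D the pool peaks at (6, 3, 3), and each blocked process is short somewhere: proc-A on R1; proc-H on R0; proc-C on R2, R0; proc-E on R0.
Going as far as possible: proc-B, proc-D; after that, nothing fits. Step-by-step check:
  pool = (3, 2, 3)
  run proc-B (needs (2, 0, 3), free (3, 2, 3)); after release of (2, 1, 0) the pool is (5, 3, 3)
  run proc-D (needs (3, 3, 2), free (5, 3, 3)); after release of (1, 0, 0) the pool is (6, 3, 3)
  blocked: proc-A wants (5, 4, 2), pool (6, 3, 3) — not enough R1
  blocked: proc-H wants (3, 2, 4), pool (6, 3, 3) — not enough R0
  blocked: proc-C wants (7, 1, 6), pool (6, 3, 3) — not enough R2 and R0
  blocked: proc-E wants (3, 3, 4), pool (6, 3, 3) — not enough R0
Processes that can never finish: proc-A, proc-H, proc-C and proc-E.
(3) Precisely 0 of the possible complete orderings are safe sequences.


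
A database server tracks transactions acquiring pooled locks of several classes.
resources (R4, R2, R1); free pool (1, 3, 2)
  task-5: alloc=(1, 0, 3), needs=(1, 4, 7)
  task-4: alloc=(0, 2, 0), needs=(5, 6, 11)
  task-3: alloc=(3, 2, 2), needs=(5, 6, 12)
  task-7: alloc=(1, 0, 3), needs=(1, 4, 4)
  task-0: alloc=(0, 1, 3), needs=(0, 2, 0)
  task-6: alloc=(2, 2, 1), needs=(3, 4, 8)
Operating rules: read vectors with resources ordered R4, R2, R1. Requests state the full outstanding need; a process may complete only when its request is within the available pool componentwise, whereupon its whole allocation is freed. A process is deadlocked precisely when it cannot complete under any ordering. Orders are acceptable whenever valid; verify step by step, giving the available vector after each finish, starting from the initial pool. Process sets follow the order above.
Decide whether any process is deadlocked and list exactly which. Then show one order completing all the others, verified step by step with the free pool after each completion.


No process is deadlocked.
Key observation: starting with task-0, each completion frees enough for the next — no one is permanently blocked.
A valid finishing order for the others: task-0, task-7, task-5, task-6, task-3, task-4. Verifying each step:
  pool = (1, 3, 2)
  task-0 needs (0, 2, 0) <= (1, 3, 2) -> finishes; pool += (0, 1, 3) = (1, 4, 5)
  task-7 needs (1, 4, 4) <= (1, 4, 5) -> finishes; pool += (1, 0, 3) = (2, 4, 8)
  task-5 needs (1, 4, 7) <= (2, 4, 8) -> finishes; pool += (1, 0, 3) = (3, 4, 11)
  task-6 needs (3, 4, 8) <= (3, 4, 11) -> finishes; pool += (2, 2, 1) = (5, 6, 12)
  task-3 needs (5, 6, 12) <= (5, 6, 12) -> finishes; pool += (3, 2, 2) = (8, 8, 14)
  task-4 needs (5, 6, 11) <= (8, 8, 14) -> finishes; pool += (0, 2, 0) = (8, 10, 14)


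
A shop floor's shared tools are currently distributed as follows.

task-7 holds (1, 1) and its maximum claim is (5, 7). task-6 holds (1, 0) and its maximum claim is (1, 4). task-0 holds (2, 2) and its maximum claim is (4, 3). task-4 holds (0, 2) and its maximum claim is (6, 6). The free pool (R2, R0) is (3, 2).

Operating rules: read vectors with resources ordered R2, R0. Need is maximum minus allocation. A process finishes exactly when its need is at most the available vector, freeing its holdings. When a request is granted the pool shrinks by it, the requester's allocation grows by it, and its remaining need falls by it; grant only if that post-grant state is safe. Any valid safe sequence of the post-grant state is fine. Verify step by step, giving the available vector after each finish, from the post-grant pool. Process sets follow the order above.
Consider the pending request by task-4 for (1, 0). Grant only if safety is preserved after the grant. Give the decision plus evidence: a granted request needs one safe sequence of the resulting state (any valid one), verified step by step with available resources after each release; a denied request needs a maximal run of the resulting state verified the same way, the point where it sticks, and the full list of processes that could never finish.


GRANT: granting preserves safety; a valid post-grant sequence is task-0, task-6, task-4, task-7.
Key observation: (2, 2) free after granting still covers task-0 first, and each release covers the next.
Step-by-step check of the post-grant state:
  pool = (2, 2)
  run task-0 (needs (2, 1), free (2, 2)); after release of (2, 2) the pool is (4, 4)
  run task-6 (needs (0, 4), free (4, 4)); after release of (1, 0) the pool is (5, 4)
  run task-4 (needs (5, 4), free (5, 4)); after release of (1, 2) the pool is (6, 6)
  run task-7 (needs (4, 6), free (6, 6)); after release of (1, 1) the pool is (7, 7)


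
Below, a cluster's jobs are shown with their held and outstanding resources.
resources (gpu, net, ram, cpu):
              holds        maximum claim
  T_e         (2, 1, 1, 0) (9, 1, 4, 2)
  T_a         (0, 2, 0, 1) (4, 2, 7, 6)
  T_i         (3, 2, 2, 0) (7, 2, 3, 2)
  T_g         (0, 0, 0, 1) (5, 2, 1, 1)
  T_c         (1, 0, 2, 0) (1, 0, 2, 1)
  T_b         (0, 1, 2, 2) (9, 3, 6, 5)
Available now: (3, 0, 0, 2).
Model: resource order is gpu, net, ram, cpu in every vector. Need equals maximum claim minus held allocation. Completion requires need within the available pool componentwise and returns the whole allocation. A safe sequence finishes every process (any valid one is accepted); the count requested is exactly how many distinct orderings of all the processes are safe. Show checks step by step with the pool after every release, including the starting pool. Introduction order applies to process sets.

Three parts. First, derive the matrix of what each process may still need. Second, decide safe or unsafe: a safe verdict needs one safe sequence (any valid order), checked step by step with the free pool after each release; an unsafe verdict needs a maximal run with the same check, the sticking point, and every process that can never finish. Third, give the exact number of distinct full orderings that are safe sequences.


(1) Remaining need (order gpu, net, ram, cpu):
  T_e: (7, 0, 3, 2)
  T_a: (4, 0, 7, 5)
  T_i: (4, 0, 1, 2)
  T_g: (5, 2, 1, 0)
  T_c: (0, 0, 0, 1)
  T_b: (9, 2, 4, 3)
(2) SAFE. One safe sequence: T_c, T_i, T_e, T_g, T_b, T_a.
Key observation: T_i is the earliest step where a requested resource binds exactly: need (4, 0, 1, 2), pool (4, 0, 2, 2) at its turn.
Verifying each step:
  pool = (3, 0, 0, 2)
  T_c needs (0, 0, 0, 1) <= (3, 0, 0, 2) -> finishes; pool += (1, 0, 2, 0) = (4, 0, 2, 2)
  T_i needs (4, 0, 1, 2) <= (4, 0, 2, 2) -> finishes; pool += (3, 2, 2, 0) = (7, 2, 4, 2)
  T_e needs (7, 0, 3, 2) <= (7, 2, 4, 2) -> finishes; pool += (2, 1, 1, 0) = (9, 3, 5, 2)
  T_g needs (5, 2, 1, 0) <= (9, 3, 5, 2) -> finishes; pool += (0, 0, 0, 1) = (9, 3, 5, 3)
  T_b needs (9, 2, 4, 3) <= (9, 3, 5, 3) -> finishes; pool += (0, 1, 2, 2) = (9, 4, 7, 5)
  T_a needs (4, 0, 7, 5) <= (9, 4, 7, 5) -> finishes; pool += (0, 2, 0, 1) = (9, 6, 7, 6)
(3) The exact count: 2 of the possible complete orderings are safe sequences.


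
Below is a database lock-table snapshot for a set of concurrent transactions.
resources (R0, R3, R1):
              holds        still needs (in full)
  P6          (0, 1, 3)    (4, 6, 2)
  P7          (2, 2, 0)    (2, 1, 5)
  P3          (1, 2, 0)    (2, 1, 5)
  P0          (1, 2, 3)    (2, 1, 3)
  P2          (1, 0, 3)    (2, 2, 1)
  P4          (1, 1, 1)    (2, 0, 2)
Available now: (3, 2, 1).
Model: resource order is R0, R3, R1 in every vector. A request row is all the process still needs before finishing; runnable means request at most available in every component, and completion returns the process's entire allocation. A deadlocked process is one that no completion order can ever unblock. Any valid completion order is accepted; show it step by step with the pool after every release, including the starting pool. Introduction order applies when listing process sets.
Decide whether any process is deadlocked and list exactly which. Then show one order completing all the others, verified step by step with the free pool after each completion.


The deadlocked set is empty.
Key observation: P2 fits the free pool immediately, and its release cascades until everyone finishes.
One completion order for the rest: P2, P0, P4, P3, P7, P6. Verifying each step:
  pool = (3, 2, 1)
  P2: need (2, 2, 1) fits (3, 2, 1); releases (1, 0, 3), pool now (4, 2, 4)
  P0: need (2, 1, 3) fits (4, 2, 4); releases (1, 2, 3), pool now (5, 4, 7)
  P4: need (2, 0, 2) fits (5, 4, 7); releases (1, 1, 1), pool now (6, 5, 8)
  P3: need (2, 1, 5) fits (6, 5, 8); releases (1, 2, 0), pool now (7, 7, 8)
  P7: need (2, 1, 5) fits (7, 7, 8); releases (2, 2, 0), pool now (9, 9, 8)
  P6: need (4, 6, 2) fits (9, 9, 8); releases (0, 1, 3), pool now (9, 10, 11)


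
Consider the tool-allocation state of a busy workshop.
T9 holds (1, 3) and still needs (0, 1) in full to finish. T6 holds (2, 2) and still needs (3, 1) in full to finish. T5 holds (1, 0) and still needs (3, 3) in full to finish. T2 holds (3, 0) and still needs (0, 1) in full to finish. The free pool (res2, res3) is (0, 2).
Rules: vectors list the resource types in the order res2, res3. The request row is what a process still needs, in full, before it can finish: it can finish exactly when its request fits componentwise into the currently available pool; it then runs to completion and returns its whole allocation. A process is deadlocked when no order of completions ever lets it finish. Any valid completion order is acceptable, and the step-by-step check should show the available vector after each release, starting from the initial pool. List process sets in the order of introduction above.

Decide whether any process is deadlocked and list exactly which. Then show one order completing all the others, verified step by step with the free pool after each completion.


No process is deadlocked.
Key observation: beginning at T2, releases accumulate fast enough that every process eventually fits.
The rest can finish in the order T2, T6, T5, T9. Step-by-step check:
  pool = (0, 2)
  T2: need (0, 1) fits (0, 2); releases (3, 0), pool now (3, 2)
  T6: need (3, 1) fits (3, 2); releases (2, 2), pool now (5, 4)
  T5: need (3, 3) fits (5, 4); releases (1, 0), pool now (6, 4)
  T9: need (0, 1) fits (6, 4); releases (1, 3), pool now (7, 7)


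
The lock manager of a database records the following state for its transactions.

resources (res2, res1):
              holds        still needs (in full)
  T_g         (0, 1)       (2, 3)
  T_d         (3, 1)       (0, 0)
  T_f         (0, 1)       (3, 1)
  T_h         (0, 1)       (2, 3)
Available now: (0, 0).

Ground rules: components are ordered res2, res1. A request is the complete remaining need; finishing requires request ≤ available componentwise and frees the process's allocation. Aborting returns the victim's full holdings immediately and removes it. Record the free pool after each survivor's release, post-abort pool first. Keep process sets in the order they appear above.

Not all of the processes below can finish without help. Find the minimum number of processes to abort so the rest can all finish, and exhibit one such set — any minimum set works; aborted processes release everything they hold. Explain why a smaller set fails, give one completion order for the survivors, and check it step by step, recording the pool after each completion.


The answer: abort T_g.
Key observation: the deadlocked T_h becomes finishable only because T_g released (0, 1); it completes at step 3 below.
Minimality: the empty abort set fails — the state is deadlocked as it stands.
The survivors complete as T_d, T_f, T_h. Check, step by step (starting from the post-abort pool):
  pool = (0, 1)
  run T_d (needs (0, 0), free (0, 1)); after release of (3, 1) the pool is (3, 2)
  run T_f (needs (3, 1), free (3, 2)); after release of (0, 1) the pool is (3, 3)
  run T_h (needs (2, 3), free (3, 3)); after release of (0, 1) the pool is (3, 4)


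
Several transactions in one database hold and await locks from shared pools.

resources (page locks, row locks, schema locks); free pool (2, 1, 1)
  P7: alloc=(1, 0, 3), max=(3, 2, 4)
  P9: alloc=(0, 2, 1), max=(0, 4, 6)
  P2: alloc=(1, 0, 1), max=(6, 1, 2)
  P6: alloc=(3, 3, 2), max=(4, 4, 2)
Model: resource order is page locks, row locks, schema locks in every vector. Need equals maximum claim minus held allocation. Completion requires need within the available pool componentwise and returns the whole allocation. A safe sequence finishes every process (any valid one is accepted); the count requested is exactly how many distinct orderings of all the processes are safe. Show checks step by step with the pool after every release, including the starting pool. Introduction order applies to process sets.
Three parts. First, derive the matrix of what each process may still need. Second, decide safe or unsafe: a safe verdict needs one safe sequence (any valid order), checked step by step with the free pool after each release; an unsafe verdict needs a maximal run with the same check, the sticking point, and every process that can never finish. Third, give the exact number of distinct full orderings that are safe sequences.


(1) Need matrix, components ordered page locks, row locks, schema locks:
  P7: (2, 2, 1)
  P9: (0, 2, 5)
  P2: (5, 1, 1)
  P6: (1, 1, 0)
(2) SAFE, for example via the order P6, P7, P9, P2.
Key observation: the first exact fit in this order is P6 — it needs (1, 1, 0) with (2, 1, 1) free, meeting a requested resource to the last unit.
Check, step by step:
  pool = (2, 1, 1)
  P6: need (1, 1, 0) fits (2, 1, 1); releases (3, 3, 2), pool now (5, 4, 3)
  P7: need (2, 2, 1) fits (5, 4, 3); releases (1, 0, 3), pool now (6, 4, 6)
  P9: need (0, 2, 5) fits (6, 4, 6); releases (0, 2, 1), pool now (6, 6, 7)
  P2: need (5, 1, 1) fits (6, 6, 7); releases (1, 0, 1), pool now (7, 6, 8)
(3) Exactly 3 of the possible complete orderings are safe sequences.


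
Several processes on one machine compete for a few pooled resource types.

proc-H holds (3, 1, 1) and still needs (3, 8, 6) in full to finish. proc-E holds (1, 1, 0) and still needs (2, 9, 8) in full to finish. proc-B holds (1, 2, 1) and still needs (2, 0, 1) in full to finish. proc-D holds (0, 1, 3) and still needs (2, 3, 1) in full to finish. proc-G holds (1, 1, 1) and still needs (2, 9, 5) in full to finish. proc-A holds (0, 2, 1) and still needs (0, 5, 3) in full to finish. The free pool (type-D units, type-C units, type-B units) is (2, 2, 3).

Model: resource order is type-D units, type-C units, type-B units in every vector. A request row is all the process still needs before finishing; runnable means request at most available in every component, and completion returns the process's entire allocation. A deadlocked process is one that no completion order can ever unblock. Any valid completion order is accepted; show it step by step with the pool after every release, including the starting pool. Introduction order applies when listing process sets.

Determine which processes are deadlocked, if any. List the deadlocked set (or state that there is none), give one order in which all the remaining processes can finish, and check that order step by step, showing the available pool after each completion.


The deadlocked set is proc-H, proc-E and proc-G.
Key observation: the pool after proc-B, proc-D, proc-A is (3, 7, 8); every surviving request exceeds it in type-C units, so progress ends there.
A valid finishing order for the others: proc-B, proc-D, proc-A. Step-by-step check:
  pool = (2, 2, 3)
  proc-B: need (2, 0, 1) fits (2, 2, 3); releases (1, 2, 1), pool now (3, 4, 4)
  proc-D: need (2, 3, 1) fits (3, 4, 4); releases (0, 1, 3), pool now (3, 5, 7)
  proc-A: need (0, 5, 3) fits (3, 5, 7); releases (0, 2, 1), pool now (3, 7, 8)
The blocked processes can never fit:
  proc-H cannot run: need (3, 8, 6) vs free (3, 7, 8) (insufficient type-C units)
  proc-E cannot run: need (2, 9, 8) vs free (3, 7, 8) (insufficient type-C units)
  proc-G cannot run: need (2, 9, 5) vs free (3, 7, 8) (insufficient type-C units)


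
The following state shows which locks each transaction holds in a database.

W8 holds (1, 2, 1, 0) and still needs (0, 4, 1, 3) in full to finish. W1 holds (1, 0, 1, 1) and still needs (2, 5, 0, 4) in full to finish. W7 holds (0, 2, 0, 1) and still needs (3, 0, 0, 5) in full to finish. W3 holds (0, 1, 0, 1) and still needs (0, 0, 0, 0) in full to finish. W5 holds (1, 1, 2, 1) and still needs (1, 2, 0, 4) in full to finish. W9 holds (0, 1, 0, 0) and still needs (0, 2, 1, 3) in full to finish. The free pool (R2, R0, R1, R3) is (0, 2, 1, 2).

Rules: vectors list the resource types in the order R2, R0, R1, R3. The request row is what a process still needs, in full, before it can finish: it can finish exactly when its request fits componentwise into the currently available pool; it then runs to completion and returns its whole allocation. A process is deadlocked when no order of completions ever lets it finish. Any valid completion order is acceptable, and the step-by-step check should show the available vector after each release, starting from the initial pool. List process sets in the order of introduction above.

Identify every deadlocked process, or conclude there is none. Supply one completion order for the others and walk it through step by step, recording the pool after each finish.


The deadlocked set is W1, W7 and W5.
Key observation: the pool after W3, W9, W8 is (1, 6, 2, 3); every surviving request exceeds it in R3, so progress ends there.
The rest can finish in the order W3, W9, W8. Verifying each step:
  pool = (0, 2, 1, 2)
  run W3 (needs (0, 0, 0, 0), free (0, 2, 1, 2)); after release of (0, 1, 0, 1) the pool is (0, 3, 1, 3)
  run W9 (needs (0, 2, 1, 3), free (0, 3, 1, 3)); after release of (0, 1, 0, 0) the pool is (0, 4, 1, 3)
  run W8 (needs (0, 4, 1, 3), free (0, 4, 1, 3)); after release of (1, 2, 1, 0) the pool is (1, 6, 2, 3)
The stuck group stays short no matter what:
  W1 still needs (2, 5, 0, 4) but only (1, 6, 2, 3) is free — short on R2 and R3
  W7 still needs (3, 0, 0, 5) but only (1, 6, 2, 3) is free — short on R2 and R3
  W5 still needs (1, 2, 0, 4) but only (1, 6, 2, 3) is free — short on R3


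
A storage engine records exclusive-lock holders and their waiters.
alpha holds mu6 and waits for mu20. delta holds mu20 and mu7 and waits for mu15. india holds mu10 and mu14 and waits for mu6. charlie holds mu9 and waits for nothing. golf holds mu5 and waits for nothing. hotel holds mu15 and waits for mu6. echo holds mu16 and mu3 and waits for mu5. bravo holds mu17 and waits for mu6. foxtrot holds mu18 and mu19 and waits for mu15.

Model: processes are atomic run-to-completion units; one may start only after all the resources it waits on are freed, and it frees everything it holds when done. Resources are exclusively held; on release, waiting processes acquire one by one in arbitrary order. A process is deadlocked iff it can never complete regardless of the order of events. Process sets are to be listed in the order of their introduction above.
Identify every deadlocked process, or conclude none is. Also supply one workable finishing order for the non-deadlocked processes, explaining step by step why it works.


Deadlocked: alpha, delta, india, hotel, bravo and foxtrot.
Key observation: the loop alpha -> delta -> hotel -> alpha blocks itself forever; india, bravo and foxtrot wait into the deadlock from upstream.
One completion order for the rest: golf, echo, charlie.
Check, step by step:
  run golf (it waits on nothing); releases mu5
  echo waits on mu5 — all released -> runs and releases mu16 and mu3
  run charlie (it waits on nothing); releases mu9


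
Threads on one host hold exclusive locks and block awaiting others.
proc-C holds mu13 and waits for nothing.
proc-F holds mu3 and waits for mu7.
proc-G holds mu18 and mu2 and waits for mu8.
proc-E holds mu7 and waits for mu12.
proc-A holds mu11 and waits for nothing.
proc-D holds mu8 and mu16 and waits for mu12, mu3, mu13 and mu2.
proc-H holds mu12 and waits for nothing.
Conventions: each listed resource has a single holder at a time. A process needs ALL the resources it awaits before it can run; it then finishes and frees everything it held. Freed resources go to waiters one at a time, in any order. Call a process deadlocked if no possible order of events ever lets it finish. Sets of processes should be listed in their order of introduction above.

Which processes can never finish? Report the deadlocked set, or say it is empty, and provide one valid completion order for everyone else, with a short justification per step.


Deadlocked: proc-G and proc-D.
Key observation: proc-G -> proc-D -> proc-G is a circular wait — nothing in it can go first; no other process is dragged down with it.
One completion order for the rest: proc-H, proc-E, proc-C, proc-F, proc-A.
Verifying each step:
  run proc-H (it waits on nothing); releases mu12
  proc-E waits on mu12 — all released -> runs and releases mu7
  run proc-C (it waits on nothing); releases mu13
  proc-F waits on mu7 — all released -> runs and releases mu3
  run proc-A (it waits on nothing); releases mu11


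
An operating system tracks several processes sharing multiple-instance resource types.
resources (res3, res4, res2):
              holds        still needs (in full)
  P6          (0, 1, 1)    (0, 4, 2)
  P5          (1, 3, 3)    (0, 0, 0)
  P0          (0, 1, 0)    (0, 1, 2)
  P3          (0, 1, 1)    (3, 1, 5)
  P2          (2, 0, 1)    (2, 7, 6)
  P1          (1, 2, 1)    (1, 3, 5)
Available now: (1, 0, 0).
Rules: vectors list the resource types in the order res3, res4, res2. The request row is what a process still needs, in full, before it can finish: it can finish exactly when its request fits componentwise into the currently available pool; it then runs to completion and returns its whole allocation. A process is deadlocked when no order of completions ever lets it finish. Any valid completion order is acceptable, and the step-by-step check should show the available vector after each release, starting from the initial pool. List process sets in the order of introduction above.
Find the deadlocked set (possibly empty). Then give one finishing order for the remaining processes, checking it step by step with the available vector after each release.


Deadlocked set: P3, P2 and P1.
Key observation: the wall is res2: completing P5, P0, P6 brings the pool only to (2, 5, 4), and all the rest need more.
One completion order for the rest: P5, P0, P6. Check, step by step:
  pool = (1, 0, 0)
  P5: need (0, 0, 0) fits (1, 0, 0); releases (1, 3, 3), pool now (2, 3, 3)
  P0: need (0, 1, 2) fits (2, 3, 3); releases (0, 1, 0), pool now (2, 4, 3)
  P6: need (0, 4, 2) fits (2, 4, 3); releases (0, 1, 1), pool now (2, 5, 4)
The stuck group stays short no matter what:
  P3 cannot run: need (3, 1, 5) vs free (2, 5, 4) (insufficient res3 and res2)
  P2 cannot run: need (2, 7, 6) vs free (2, 5, 4) (insufficient res4 and res2)
  P1 cannot run: need (1, 3, 5) vs free (2, 5, 4) (insufficient res2)


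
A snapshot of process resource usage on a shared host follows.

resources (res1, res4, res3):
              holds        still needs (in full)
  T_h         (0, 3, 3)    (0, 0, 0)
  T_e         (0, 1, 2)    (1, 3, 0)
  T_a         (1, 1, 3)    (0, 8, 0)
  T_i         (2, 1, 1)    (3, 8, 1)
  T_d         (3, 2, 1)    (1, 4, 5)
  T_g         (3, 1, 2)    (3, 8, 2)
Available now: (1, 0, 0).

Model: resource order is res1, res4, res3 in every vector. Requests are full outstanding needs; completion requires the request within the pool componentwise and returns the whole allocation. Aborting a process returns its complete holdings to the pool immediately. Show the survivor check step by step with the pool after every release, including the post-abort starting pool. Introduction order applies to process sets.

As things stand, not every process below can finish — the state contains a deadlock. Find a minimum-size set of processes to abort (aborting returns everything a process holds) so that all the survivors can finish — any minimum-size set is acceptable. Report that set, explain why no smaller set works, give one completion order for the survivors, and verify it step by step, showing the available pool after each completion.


Abort T_a and T_g.
Key observation: the deadlocked T_i becomes finishable only because T_a and T_g released (4, 2, 5); it completes at step 4 below.
Minimality, checking each single-abort alternative: T_h alone leaves T_a blocked (short on res4); T_e alone leaves T_a blocked (short on res4); T_a alone leaves T_i blocked (short on res4); T_i alone leaves T_a blocked (short on res4); T_d alone leaves T_a blocked (short on res4); T_g alone leaves T_a blocked (short on res4).
One survivor order: T_h, T_e, T_d, T_i. Check, step by step (post-abort pool first):
  pool = (5, 2, 5)
  run T_h (needs (0, 0, 0), free (5, 2, 5)); after release of (0, 3, 3) the pool is (5, 5, 8)
  run T_e (needs (1, 3, 0), free (5, 5, 8)); after release of (0, 1, 2) the pool is (5, 6, 10)
  run T_d (needs (1, 4, 5), free (5, 6, 10)); after release of (3, 2, 1) the pool is (8, 8, 11)
  run T_i (needs (3, 8, 1), free (8, 8, 11)); after release of (2, 1, 1) the pool is (10, 9, 12)


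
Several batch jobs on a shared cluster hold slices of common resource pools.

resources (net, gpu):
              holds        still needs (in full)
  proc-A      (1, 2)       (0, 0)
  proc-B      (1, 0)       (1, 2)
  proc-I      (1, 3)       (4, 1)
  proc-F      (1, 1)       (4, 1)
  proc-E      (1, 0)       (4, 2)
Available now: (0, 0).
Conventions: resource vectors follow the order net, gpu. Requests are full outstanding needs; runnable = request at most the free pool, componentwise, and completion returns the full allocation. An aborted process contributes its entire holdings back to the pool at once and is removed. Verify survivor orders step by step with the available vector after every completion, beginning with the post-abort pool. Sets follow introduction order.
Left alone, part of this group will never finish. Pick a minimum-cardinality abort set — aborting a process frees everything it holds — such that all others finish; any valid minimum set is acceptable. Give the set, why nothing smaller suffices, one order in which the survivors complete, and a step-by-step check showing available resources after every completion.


Abort proc-F and proc-E.
Key observation: proc-I was stuck for good until proc-F and proc-E gave back (2, 1); in the order shown it finishes at step 3.
Why nothing smaller works — every single abort fails: proc-A alone leaves proc-I blocked (short on net); proc-B alone leaves proc-I blocked (short on net); proc-I alone leaves proc-F blocked (short on net); proc-F alone leaves proc-I blocked (short on net); proc-E alone leaves proc-I blocked (short on net).
One survivor order: proc-A, proc-B, proc-I. Walking it through (post-abort pool first):
  pool = (2, 1)
  run proc-A (needs (0, 0), free (2, 1)); after release of (1, 2) the pool is (3, 3)
  run proc-B (needs (1, 2), free (3, 3)); after release of (1, 0) the pool is (4, 3)
  run proc-I (needs (4, 1), free (4, 3)); after release of (1, 3) the pool is (5, 6)
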